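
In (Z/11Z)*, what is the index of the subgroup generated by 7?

1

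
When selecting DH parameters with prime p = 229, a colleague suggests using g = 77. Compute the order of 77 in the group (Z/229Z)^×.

228

Since 77 ∈ (Z/229Z)^×, its order divides φ(229) = 229 − 1 = 228 = 2^2 · 3 · 19.
Divisors of 228: 1, 2, 3, 4, 6, 12, 19, 38, 57, 76, 114, 228.
Check 77^d mod 229 for each divisor in increasing order:
77^1 ≡ 77
77^2 ≡ 204
77^3 ≡ 136
77^4 ≡ 167
77^6 ≡ 176
77^12 ≡ 61
77^19 ≡ 211
77^38 ≡ 95
77^57 ≡ 122
77^76 ≡ 94
77^114 ≡ 228
77^228 ≡ 1
Hence ord(77) = 228.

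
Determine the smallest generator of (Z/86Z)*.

3

φ(86) = φ(2)·φ(43) = 1·42 = 42 = 2 · 3 · 7.
Test candidates g = 2, 3, … against the prime factors q ∈ {2, 3, 7} of φ(86): g is a generator iff g^(42/q) ≢ 1 for every such q.
g = 2: gcd(2, 86) = 2 > 1, not a unit — skip.
g = 3: 3^21 ≡ 85; 3^14 ≡ 79; 3^6 ≡ 41 — none is 1, so 3 is a primitive root.
The smallest primitive root modulo 86 is 3.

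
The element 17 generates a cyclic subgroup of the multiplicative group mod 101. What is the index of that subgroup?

The order of 17 must divide φ(101) = 101 − 1 = 100 = 2^2 · 5^2.
Divisors of 100: 1, 2, 4, 5, 10, 20, 25, 50, 100.
Check 17^d mod 101 for each divisor in increasing order:
17^1 ≡ 17
17^2 ≡ 87
17^4 ≡ 95
17^5 ≡ 100
17^10 ≡ 1
The order of 17 is 10, so the subgroup it generates has 10 elements.
[(Z/101Z)^× : ⟨17⟩] = 100/10 = 10.

10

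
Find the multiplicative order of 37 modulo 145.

28

By Lagrange's theorem, ord_145(37) divides φ(145) = φ(5·29) = (5−1)·(29−1) = 4·28 = 112 = 2^4 · 7.
Divisors of 112: 1, 2, 4, 7, 8, 14, 16, 28, 56, 112.
Compute 37^d (mod 145) for the divisors d until we hit 1:
37^1 ≡ 37 (mod 145)
37^2 ≡ 64 (mod 145)
37^4 ≡ 36 (mod 145)
37^7 ≡ 133 (mod 145)
37^8 ≡ 136 (mod 145)
37^14 ≡ 144 (mod 145)
37^16 ≡ 81 (mod 145)
37^28 ≡ 1 (mod 145) ✓
Hence ord(37) = 28.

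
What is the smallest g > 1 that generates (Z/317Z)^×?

2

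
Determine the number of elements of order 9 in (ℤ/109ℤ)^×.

6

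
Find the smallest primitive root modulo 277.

5

φ(277) = 277 − 1 = 276 = 2^2 · 3 · 23.
Test candidates g = 2, 3, … against the prime factors q ∈ {2, 3, 23} of φ(277): g is a generator iff g^(276/q) ≢ 1 for every such q.
g = 2: 2^138 ≡ 276; 2^92 ≡ 1 — hits 1, so not a primitive root.
g = 3: 3^138 ≡ 1 — hits 1, so not a primitive root.
g = 4: 4^138 ≡ 1 — hits 1, so not a primitive root.
g = 5: 5^138 ≡ 276; 5^92 ≡ 116; 5^12 ≡ 27 — none is 1, so 5 is a primitive root.
The smallest primitive root modulo 277 is 5.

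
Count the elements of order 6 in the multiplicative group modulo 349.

φ(349) = 349 − 1 = 348 = 2^2 · 3 · 29.
(Z/349Z)^× is cyclic (|G| = 348); a cyclic group of order m has exactly φ(d) elements of each order d | m, and none otherwise.
6 = 2 · 3 divides 348, and φ(6) = 2.

2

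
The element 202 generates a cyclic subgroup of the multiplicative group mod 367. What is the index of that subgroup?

The order of 202 must divide φ(367) = 367 − 1 = 366 = 2 · 3 · 61.
Divisors of 366: 1, 2, 3, 6, 61, 122, 183, 366.
Compute 202^d (mod 367) for the divisors d until we hit 1:
202^1 ≡ 202 (mod 367)
202^2 ≡ 67 (mod 367)
202^3 ≡ 322 (mod 367)
202^6 ≡ 190 (mod 367)
202^61 ≡ 83 (mod 367)
202^122 ≡ 283 (mod 367)
202^183 ≡ 1 (mod 367) ✓
So ord_367(202) = 183, hence |⟨202⟩| = 183.
Index = |(Z/367Z)^×| / |⟨202⟩| = 366 / 183 = 2.

2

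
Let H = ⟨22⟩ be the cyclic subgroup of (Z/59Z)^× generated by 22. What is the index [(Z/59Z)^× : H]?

2

By Lagrange's theorem, ord_59(22) divides φ(59) = 59 − 1 = 58 = 2 · 29.
Divisors of 58: 1, 2, 29, 58.
Evaluate successive powers at the divisors of 58:
22^1 ≡ 22
22^2 ≡ 12
22^29 ≡ 1
So ord_59(22) = 29, hence |⟨22⟩| = 29.
The index is φ(59) / ord(22) = 58 / 29 = 2.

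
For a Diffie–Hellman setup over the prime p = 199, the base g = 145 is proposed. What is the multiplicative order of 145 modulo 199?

By Lagrange's theorem, ord_199(145) divides φ(199) = 199 − 1 = 198 = 2 · 3^2 · 11.
Divisors of 198: 1, 2, 3, 6, 9, 11, 18, 22, 33, 66, 99, 198.
Evaluate successive powers at the divisors of 198:
145^1 ≡ 145 (mod 199)
145^2 ≡ 130 (mod 199)
145^3 ≡ 144 (mod 199)
145^6 ≡ 40 (mod 199)
145^9 ≡ 188 (mod 199)
145^11 ≡ 162 (mod 199)
145^18 ≡ 121 (mod 199)
145^22 ≡ 175 (mod 199)
145^33 ≡ 92 (mod 199)
145^66 ≡ 106 (mod 199)
145^99 ≡ 1 (mod 199) ✓
Therefore the multiplicative order of 145 modulo 199 is 99.

99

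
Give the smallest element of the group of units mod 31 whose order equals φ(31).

3

φ(31) = 31 − 1 = 30 = 2 · 3 · 5.
g is a primitive root iff g^(30/q) ≢ 1 (mod 31) for each prime q ∈ {2, 3, 5}.
g = 2: 2^15 ≡ 1 — hits 1, so not a primitive root.
g = 3: 3^15 ≡ 30; 3^10 ≡ 25; 3^6 ≡ 16 — none is 1, so 3 is a primitive root.
The smallest primitive root modulo 31 is 3.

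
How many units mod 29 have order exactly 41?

0

φ(29) = 29 − 1 = 28 = 2^2 · 7.
(Z/29Z)^× is cyclic (|G| = 28); a cyclic group of order m has exactly φ(d) elements of each order d | m, and none otherwise.
41 does not divide 28, so no element of (Z/29Z)^× has order 41.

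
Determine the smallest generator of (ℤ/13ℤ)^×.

2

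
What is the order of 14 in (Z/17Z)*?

ord(14) | φ(17) = 17 − 1 = 16 = 2^4.
Divisors of 16: 1, 2, 4, 8, 16.
Test each divisor d:
14^1 ≡ 14 (mod 17)
14^2 ≡ 9 (mod 17)
14^4 ≡ 13 (mod 17)
14^8 ≡ 16 (mod 17)
14^16 ≡ 1 (mod 17) ✓
Therefore the multiplicative order of 14 modulo 17 is 16.

16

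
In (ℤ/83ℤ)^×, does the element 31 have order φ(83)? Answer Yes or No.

No

φ(83) = 83 − 1 = 82 = 2 · 41.
Test 31^(82/q) mod 83 for each prime factor q of 82:
31^41 ≡ 1 (mod 83)  [q = 2: ≡ 1 ✗]
31^2 ≡ 48 (mod 83)  [q = 41: ≢ 1 ✓]
The check at q = 2 fails, so 31 generates a proper subgroup.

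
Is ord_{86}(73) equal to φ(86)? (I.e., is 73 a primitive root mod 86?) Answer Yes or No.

Yes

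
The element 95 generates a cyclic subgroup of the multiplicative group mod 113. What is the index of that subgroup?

14

The order of 95 must divide φ(113) = 113 − 1 = 112 = 2^4 · 7.
Divisors of 112: 1, 2, 4, 7, 8, 14, 16, 28, 56, 112.
Evaluate successive powers at the divisors of 112:
95^1 ≡ 95 (mod 113)
95^2 ≡ 98 (mod 113)
95^4 ≡ 112 (mod 113)
95^7 ≡ 69 (mod 113)
95^8 ≡ 1 (mod 113) ✓
So ord_113(95) = 8, hence |⟨95⟩| = 8.
[(Z/113Z)^× : ⟨95⟩] = 112/8 = 14.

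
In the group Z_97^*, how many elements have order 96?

32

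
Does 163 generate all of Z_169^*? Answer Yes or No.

Yes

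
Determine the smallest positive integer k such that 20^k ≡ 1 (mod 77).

10

Since 20 ∈ (Z/77Z)^×, its order divides φ(77) = φ(7·11) = (7−1)·(11−1) = 6·10 = 60 = 2^2 · 3 · 5.
Divisors of 60: 1, 2, 3, 4, 5, 6, 10, 12, 15, 20, 30, 60.
Compute 20^d (mod 77) for the divisors d until we hit 1:
20^1 ≡ 20 (mod 77)
20^2 ≡ 15 (mod 77)
20^3 ≡ 69 (mod 77)
20^4 ≡ 71 (mod 77)
20^5 ≡ 34 (mod 77)
20^6 ≡ 64 (mod 77)
20^10 ≡ 1 (mod 77) ✓
Therefore the multiplicative order of 20 modulo 77 is 10.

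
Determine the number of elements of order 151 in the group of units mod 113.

0

φ(113) = 113 − 1 = 112 = 2^4 · 7.
In a cyclic group of order 112, there are φ(d) elements of order d for each divisor d of 112, and zero for non-divisors.
151 does not divide 112, so no element of (Z/113Z)^× has order 151.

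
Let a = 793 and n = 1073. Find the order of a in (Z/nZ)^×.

252

The order of 793 must divide φ(1073) = φ(29·37) = (29−1)·(37−1) = 28·36 = 1008 = 2^4 · 3^2 · 7.
Divisors of 1008: 1, 2, 3, 4, 6, 7, 8, 9, 12, 14, 16, 18, 21, 24, 28, 36, 42, 48, 56, 63, 72, 84, 112, 126, 144, 168, 252, 336, 504, 1008.
Evaluate successive powers at the divisors of 1008:
793^1 ≡ 793
793^2 ≡ 71
793^3 ≡ 507
793^4 ≡ 749
793^6 ≡ 602
793^7 ≡ 974
793^8 ≡ 895
793^9 ≡ 482
793^12 ≡ 803
793^14 ≡ 144
793^16 ≡ 567
793^18 ≡ 556
793^21 ≡ 766
793^24 ≡ 1009
793^28 ≡ 349
793^36 ≡ 112
793^42 ≡ 898
793^48 ≡ 877
793^56 ≡ 552
793^63 ≡ 75
793^72 ≡ 741
793^84 ≡ 581
793^112 ≡ 1045
793^126 ≡ 260
793^144 ≡ 778
793^168 ≡ 639
793^252 ≡ 1
Hence ord(793) = 252.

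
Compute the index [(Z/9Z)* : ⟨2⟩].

1

Since 2 ∈ (Z/9Z)^×, its order divides φ(9) = φ(3^2) = 3·(3−1) = 6 = 2 · 3.
Divisors of 6: 1, 2, 3, 6.
Test each divisor d:
2^1 ≡ 2 (mod 9)
2^2 ≡ 4 (mod 9)
2^3 ≡ 8 (mod 9)
2^6 ≡ 1 (mod 9) ✓
The order of 2 is 6, so the subgroup it generates has 6 elements.
Index = |(Z/9Z)^×| / |⟨2⟩| = 6 / 6 = 1.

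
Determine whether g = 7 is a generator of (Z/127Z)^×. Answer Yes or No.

Yes

φ(127) = 127 − 1 = 126 = 2 · 3^2 · 7.
It suffices to check that the order of 7 is not a proper divisor of 126: compute 7^(126/q) for q ∈ {2, 3, 7}.
7^63 ≡ 126 (mod 127)  [q = 2: ≢ 1 ✓]
7^42 ≡ 107 (mod 127)  [q = 3: ≢ 1 ✓]
7^18 ≡ 64 (mod 127)  [q = 7: ≢ 1 ✓]
All checks pass, so 7 has order 126 and is a primitive root modulo 127.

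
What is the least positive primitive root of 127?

3

φ(127) = 127 − 1 = 126 = 2 · 3^2 · 7.
Test candidates g = 2, 3, … against the prime factors q ∈ {2, 3, 7} of φ(127): g is a generator iff g^(126/q) ≢ 1 for every such q.
g = 2: 2^63 ≡ 1 — hits 1, so not a primitive root.
g = 3: 3^63 ≡ 126; 3^42 ≡ 107; 3^18 ≡ 4 — none is 1, so 3 is a primitive root.
Hence the least primitive root of 127 is 3.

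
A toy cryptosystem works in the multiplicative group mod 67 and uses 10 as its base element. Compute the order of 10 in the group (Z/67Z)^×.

The order of 10 must divide φ(67) = 67 − 1 = 66 = 2 · 3 · 11.
Divisors of 66: 1, 2, 3, 6, 11, 22, 33, 66.
Check 10^d mod 67 for each divisor in increasing order:
10^1 ≡ 10
10^2 ≡ 33
10^3 ≡ 62
10^6 ≡ 25
10^11 ≡ 29
10^22 ≡ 37
10^33 ≡ 1
The smallest such exponent is 33, so the order of 10 is 33.

33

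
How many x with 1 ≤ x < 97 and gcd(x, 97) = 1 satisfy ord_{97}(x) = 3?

2

φ(97) = 97 − 1 = 96 = 2^5 · 3.
Since (Z/97Z)^× is cyclic of order 96, the number of elements of order d is φ(d) when d | 96 and 0 otherwise.
3 | 96, and φ(3) = 3 − 1 = 2.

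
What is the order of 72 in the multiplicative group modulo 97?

By Lagrange's theorem, ord_97(72) divides φ(97) = 97 − 1 = 96 = 2^5 · 3.
Divisors of 96: 1, 2, 3, 4, 6, 8, 12, 16, 24, 32, 48, 96.
Test each divisor d:
72^1 ≡ 72 (mod 97)
72^2 ≡ 43 (mod 97)
72^3 ≡ 89 (mod 97)
72^4 ≡ 6 (mod 97)
72^6 ≡ 64 (mod 97)
72^8 ≡ 36 (mod 97)
72^12 ≡ 22 (mod 97)
72^16 ≡ 35 (mod 97)
72^24 ≡ 96 (mod 97)
72^32 ≡ 61 (mod 97)
72^48 ≡ 1 (mod 97) ✓
The smallest such exponent is 48, so the order of 72 is 48.

48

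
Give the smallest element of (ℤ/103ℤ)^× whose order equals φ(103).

φ(103) = 103 − 1 = 102 = 2 · 3 · 17.
g is a primitive root iff g^(102/q) ≢ 1 (mod 103) for each prime q ∈ {2, 3, 17}.
g = 2: 2^51 ≡ 1 — hits 1, so not a primitive root.
g = 3: 3^51 ≡ 102; 3^34 ≡ 1 — hits 1, so not a primitive root.
g = 4: 4^51 ≡ 1 — hits 1, so not a primitive root.
g = 5: 5^51 ≡ 102; 5^34 ≡ 56; 5^6 ≡ 72 — none is 1, so 5 is a primitive root.
So 5 is the smallest generator of (Z/103Z)^×.

5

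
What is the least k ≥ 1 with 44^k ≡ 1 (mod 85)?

ord(44) | φ(85) = φ(5·17) = (5−1)·(17−1) = 4·16 = 64 = 2^6.
Divisors of 64: 1, 2, 4, 8, 16, 32, 64.
Evaluate successive powers at the divisors of 64:
44^1 ≡ 44
44^2 ≡ 66
44^4 ≡ 21
44^8 ≡ 16
44^16 ≡ 1
The smallest such exponent is 16, so the order of 44 is 16.

16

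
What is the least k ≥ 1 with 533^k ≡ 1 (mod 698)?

Since 533 ∈ (Z/698Z)^×, its order divides φ(698) = φ(2)·φ(349) = 1·348 = 348 = 2^2 · 3 · 29.
Divisors of 348: 1, 2, 3, 4, 6, 12, 29, 58, 87, 116, 174, 348.
Evaluate successive powers at the divisors of 348:
533^1 ≡ 533
533^2 ≡ 3
533^3 ≡ 203
533^4 ≡ 9
533^6 ≡ 27
533^12 ≡ 31
533^29 ≡ 325
533^58 ≡ 227
533^87 ≡ 485
533^116 ≡ 575
533^174 ≡ 697
533^348 ≡ 1
The smallest such exponent is 348, so the order of 533 is 348.

348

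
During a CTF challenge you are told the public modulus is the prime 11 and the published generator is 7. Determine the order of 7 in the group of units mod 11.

10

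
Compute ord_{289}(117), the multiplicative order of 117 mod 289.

136

Since 117 ∈ (Z/289Z)^×, its order divides φ(289) = φ(17^2) = 17·(17−1) = 272 = 2^4 · 17.
Divisors of 272: 1, 2, 4, 8, 16, 17, 34, 68, 136, 272.
Check 117^d mod 289 for each divisor in increasing order:
117^1 ≡ 117 (mod 289)
117^2 ≡ 106 (mod 289)
117^4 ≡ 254 (mod 289)
117^8 ≡ 69 (mod 289)
117^16 ≡ 137 (mod 289)
117^17 ≡ 134 (mod 289)
117^34 ≡ 38 (mod 289)
117^68 ≡ 288 (mod 289)
117^136 ≡ 1 (mod 289) ✓
Therefore the multiplicative order of 117 modulo 289 is 136.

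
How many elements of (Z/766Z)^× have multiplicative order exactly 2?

φ(766) = φ(2)·φ(383) = 1·382 = 382 = 2 · 191.
In a cyclic group of order 382, there are φ(d) elements of order d for each divisor d of 382, and zero for non-divisors.
2 | 382, and φ(2) = 2 − 1 = 1.

1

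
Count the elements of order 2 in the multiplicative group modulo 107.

φ(107) = 107 − 1 = 106 = 2 · 53.
Since (Z/107Z)^× is cyclic of order 106, the number of elements of order d is φ(d) when d | 106 and 0 otherwise.
2 | 106, and φ(2) = 2 − 1 = 1.

1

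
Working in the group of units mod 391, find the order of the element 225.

By Lagrange's theorem, ord_391(225) divides φ(391) = φ(17·23) = (17−1)·(23−1) = 16·22 = 352 = 2^5 · 11.
Divisors of 352: 1, 2, 4, 8, 11, 16, 22, 32, 44, 88, 176, 352.
Test each divisor d:
225^1 ≡ 225 (mod 391)
225^2 ≡ 186 (mod 391)
225^4 ≡ 188 (mod 391)
225^8 ≡ 154 (mod 391)
225^11 ≡ 47 (mod 391)
225^16 ≡ 256 (mod 391)
225^22 ≡ 254 (mod 391)
225^32 ≡ 239 (mod 391)
225^44 ≡ 1 (mod 391) ✓
Therefore the multiplicative order of 225 modulo 391 is 44.

44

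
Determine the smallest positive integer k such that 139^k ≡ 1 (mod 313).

ord(139) | φ(313) = 313 − 1 = 312 = 2^3 · 3 · 13.
Divisors of 312: 1, 2, 3, 4, 6, 8, 12, 13, 24, 26, 39, 52, 78, 104, 156, 312.
Compute 139^d (mod 313) for the divisors d until we hit 1:
139^1 ≡ 139
139^2 ≡ 228
139^3 ≡ 79
139^4 ≡ 26
139^6 ≡ 294
139^8 ≡ 50
139^12 ≡ 48
139^13 ≡ 99
139^24 ≡ 113
139^26 ≡ 98
139^39 ≡ 312
139^52 ≡ 214
139^78 ≡ 1
The smallest such exponent is 78, so the order of 139 is 78.

78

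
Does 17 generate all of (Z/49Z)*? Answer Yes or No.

Yes

φ(49) = φ(7^2) = 7·(7−1) = 42 = 2 · 3 · 7.
An element g generates (Z/49Z)^× iff g^(42/q) ≢ 1 (mod 49) for each prime q ∈ {2, 3, 7}.
17^21 ≡ 48 (mod 49)  [q = 2: ≢ 1 ✓]
17^14 ≡ 30 (mod 49)  [q = 3: ≢ 1 ✓]
17^6 ≡ 22 (mod 49)  [q = 7: ≢ 1 ✓]
All checks pass, so 17 has order 42 and is a primitive root modulo 49.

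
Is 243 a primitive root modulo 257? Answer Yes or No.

Yes

φ(257) = 257 − 1 = 256 = 2^8.
It suffices to check that the order of 243 is not a proper divisor of 256: compute 243^(256/q) for q ∈ {2}.
243^128 ≡ 256 (mod 257)  [q = 2: ≢ 1 ✓]
All checks pass, so 243 has order 256 and is a primitive root modulo 257.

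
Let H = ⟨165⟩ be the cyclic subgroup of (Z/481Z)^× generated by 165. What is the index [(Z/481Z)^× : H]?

12

ord(165) | φ(481) = φ(13·37) = (13−1)·(37−1) = 12·36 = 432 = 2^4 · 3^3.
Divisors of 432: 1, 2, 3, 4, 6, 8, 9, 12, 16, 18, 24, 27, 36, 48, 54, 72, 108, 144, 216, 432.
Evaluate successive powers at the divisors of 432:
165^1 ≡ 165 (mod 481)
165^2 ≡ 289 (mod 481)
165^3 ≡ 66 (mod 481)
165^4 ≡ 308 (mod 481)
165^6 ≡ 27 (mod 481)
165^8 ≡ 107 (mod 481)
165^9 ≡ 339 (mod 481)
165^12 ≡ 248 (mod 481)
165^16 ≡ 386 (mod 481)
165^18 ≡ 443 (mod 481)
165^24 ≡ 417 (mod 481)
165^27 ≡ 105 (mod 481)
165^36 ≡ 1 (mod 481) ✓
The order of 165 is 36, so the subgroup it generates has 36 elements.
[(Z/481Z)^× : ⟨165⟩] = 432/36 = 12.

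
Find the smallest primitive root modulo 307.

5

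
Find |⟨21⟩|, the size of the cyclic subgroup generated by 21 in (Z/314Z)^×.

156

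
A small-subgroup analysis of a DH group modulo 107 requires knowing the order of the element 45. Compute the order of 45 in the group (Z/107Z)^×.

Since 45 ∈ (Z/107Z)^×, its order divides φ(107) = 107 − 1 = 106 = 2 · 53.
Divisors of 106: 1, 2, 53, 106.
Test each divisor d:
45^1 ≡ 45
45^2 ≡ 99
45^53 ≡ 106
45^106 ≡ 1
Hence ord(45) = 106.

106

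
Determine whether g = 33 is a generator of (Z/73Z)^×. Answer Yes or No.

Yes

φ(73) = 73 − 1 = 72 = 2^3 · 3^2.
An element g generates (Z/73Z)^× iff g^(72/q) ≢ 1 (mod 73) for each prime q ∈ {2, 3}.
33^36 ≡ 72 (mod 73)  [q = 2: ≢ 1 ✓]
33^24 ≡ 8 (mod 73)  [q = 3: ≢ 1 ✓]
All checks pass, so 33 has order 72 and is a primitive root modulo 73.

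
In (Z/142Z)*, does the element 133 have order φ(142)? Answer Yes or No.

φ(142) = φ(2)·φ(71) = 1·70 = 70 = 2 · 5 · 7.
It suffices to check that the order of 133 is not a proper divisor of 70: compute 133^(70/q) for q ∈ {2, 5, 7}.
133^35 ≡ 141 (mod 142)  [q = 2: ≢ 1 ✓]
133^14 ≡ 5 (mod 142)  [q = 5: ≢ 1 ✓]
133^10 ≡ 103 (mod 142)  [q = 7: ≢ 1 ✓]
None equal 1, so ord_142(133) = 70: 133 is a primitive root.

Yes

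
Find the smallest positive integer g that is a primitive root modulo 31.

3

φ(31) = 31 − 1 = 30 = 2 · 3 · 5.
g is a primitive root iff g^(30/q) ≢ 1 (mod 31) for each prime q ∈ {2, 3, 5}.
g = 2: 2^15 ≡ 1 — hits 1, so not a primitive root.
g = 3: 3^15 ≡ 30; 3^10 ≡ 25; 3^6 ≡ 16 — none is 1, so 3 is a primitive root.
The smallest primitive root modulo 31 is 3.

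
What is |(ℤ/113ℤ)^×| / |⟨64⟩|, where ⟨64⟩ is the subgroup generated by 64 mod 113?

8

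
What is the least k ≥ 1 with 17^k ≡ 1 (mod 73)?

By Lagrange's theorem, ord_73(17) divides φ(73) = 73 − 1 = 72 = 2^3 · 3^2.
Divisors of 72: 1, 2, 3, 4, 6, 8, 9, 12, 18, 24, 36, 72.
Evaluate successive powers at the divisors of 72:
17^1 ≡ 17
17^2 ≡ 70
17^3 ≡ 22
17^4 ≡ 9
17^6 ≡ 46
17^8 ≡ 8
17^9 ≡ 63
17^12 ≡ 72
17^18 ≡ 27
17^24 ≡ 1
The smallest such exponent is 24, so the order of 17 is 24.

24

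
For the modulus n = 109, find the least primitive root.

φ(109) = 109 − 1 = 108 = 2^2 · 3^3.
g is a primitive root iff g^(108/q) ≢ 1 (mod 109) for each prime q ∈ {2, 3}.
g = 2: 2^54 ≡ 108; 2^36 ≡ 1 — hits 1, so not a primitive root.
g = 3: 3^54 ≡ 1 — hits 1, so not a primitive root.
g = 4: 4^54 ≡ 1 — hits 1, so not a primitive root.
g = 5: 5^54 ≡ 1 — hits 1, so not a primitive root.
g = 6: 6^54 ≡ 108; 6^36 ≡ 63 — none is 1, so 6 is a primitive root.
So 6 is the smallest generator of (Z/109Z)^×.

6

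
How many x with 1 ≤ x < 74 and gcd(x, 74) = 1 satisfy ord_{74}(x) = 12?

4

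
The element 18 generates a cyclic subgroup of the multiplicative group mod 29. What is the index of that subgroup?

1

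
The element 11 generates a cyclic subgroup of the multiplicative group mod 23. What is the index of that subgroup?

1

Since 11 ∈ (Z/23Z)^×, its order divides φ(23) = 23 − 1 = 22 = 2 · 11.
Divisors of 22: 1, 2, 11, 22.
Evaluate successive powers at the divisors of 22:
11^1 ≡ 11
11^2 ≡ 6
11^11 ≡ 22
11^22 ≡ 1
The order of 11 is 22, so the subgroup it generates has 22 elements.
[(Z/23Z)^× : ⟨11⟩] = 22/22 = 1.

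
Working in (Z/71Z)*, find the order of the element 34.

14

Since 34 ∈ (Z/71Z)^×, its order divides φ(71) = 71 − 1 = 70 = 2 · 5 · 7.
Divisors of 70: 1, 2, 5, 7, 10, 14, 35, 70.
Test each divisor d:
34^1 ≡ 34 (mod 71)
34^2 ≡ 20 (mod 71)
34^5 ≡ 39 (mod 71)
34^7 ≡ 70 (mod 71)
34^10 ≡ 30 (mod 71)
34^14 ≡ 1 (mod 71) ✓
Therefore the multiplicative order of 34 modulo 71 is 14.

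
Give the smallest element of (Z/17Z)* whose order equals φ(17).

φ(17) = 17 − 1 = 16 = 2^4.
Test candidates g = 2, 3, … against the prime factors q ∈ {2} of φ(17): g is a generator iff g^(16/q) ≢ 1 for every such q.
g = 2: 2^8 ≡ 1 — hits 1, so not a primitive root.
g = 3: 3^8 ≡ 16 — none is 1, so 3 is a primitive root.
Hence the least primitive root of 17 is 3.

3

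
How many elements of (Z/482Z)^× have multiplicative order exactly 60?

16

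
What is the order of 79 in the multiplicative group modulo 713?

330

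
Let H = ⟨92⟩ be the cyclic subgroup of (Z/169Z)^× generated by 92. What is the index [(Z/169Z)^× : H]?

The order of 92 must divide φ(169) = φ(13^2) = 13·(13−1) = 156 = 2^2 · 3 · 13.
Divisors of 156: 1, 2, 3, 4, 6, 12, 13, 26, 39, 52, 78, 156.
Test each divisor d:
92^1 ≡ 92 (mod 169)
92^2 ≡ 14 (mod 169)
92^3 ≡ 105 (mod 169)
92^4 ≡ 27 (mod 169)
92^6 ≡ 40 (mod 169)
92^12 ≡ 79 (mod 169)
92^13 ≡ 1 (mod 169) ✓
The order of 92 is 13, so the subgroup it generates has 13 elements.
[(Z/169Z)^× : ⟨92⟩] = 156/13 = 12.

12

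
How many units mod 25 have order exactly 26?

0

φ(25) = φ(5^2) = 5·(5−1) = 20 = 2^2 · 5.
Since (Z/25Z)^× is cyclic of order 20, the number of elements of order d is φ(d) when d | 20 and 0 otherwise.
26 does not divide 20, so no element of (Z/25Z)^× has order 26.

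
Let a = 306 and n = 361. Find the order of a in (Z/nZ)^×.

Since 306 ∈ (Z/361Z)^×, its order divides φ(361) = φ(19^2) = 19·(19−1) = 342 = 2 · 3^2 · 19.
Divisors of 342: 1, 2, 3, 6, 9, 18, 19, 38, 57, 114, 171, 342.
Evaluate successive powers at the divisors of 342:
306^1 ≡ 306
306^2 ≡ 137
306^3 ≡ 46
306^6 ≡ 311
306^9 ≡ 227
306^18 ≡ 267
306^19 ≡ 116
306^38 ≡ 99
306^57 ≡ 293
306^114 ≡ 292
306^171 ≡ 360
306^342 ≡ 1
So ord_361(306) = 342.

342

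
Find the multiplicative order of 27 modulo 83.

The order of 27 must divide φ(83) = 83 − 1 = 82 = 2 · 41.
Divisors of 82: 1, 2, 41, 82.
Compute 27^d (mod 83) for the divisors d until we hit 1:
27^1 ≡ 27
27^2 ≡ 65
27^41 ≡ 1
The smallest such exponent is 41, so the order of 27 is 41.

41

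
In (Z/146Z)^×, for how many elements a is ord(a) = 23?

φ(146) = φ(2)·φ(73) = 1·72 = 72 = 2^3 · 3^2.
(Z/146Z)^× is cyclic (|G| = 72); a cyclic group of order m has exactly φ(d) elements of each order d | m, and none otherwise.
23 does not divide 72, so no element of (Z/146Z)^× has order 23.

0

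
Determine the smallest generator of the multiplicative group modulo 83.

φ(83) = 83 − 1 = 82 = 2 · 41.
Test candidates g = 2, 3, … against the prime factors q ∈ {2, 41} of φ(83): g is a generator iff g^(82/q) ≢ 1 for every such q.
g = 2: 2^41 ≡ 82; 2^2 ≡ 4 — none is 1, so 2 is a primitive root.
So 2 is the smallest generator of (Z/83Z)^×.

2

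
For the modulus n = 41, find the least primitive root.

6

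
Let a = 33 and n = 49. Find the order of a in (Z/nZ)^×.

42

Since 33 ∈ (Z/49Z)^×, its order divides φ(49) = φ(7^2) = 7·(7−1) = 42 = 2 · 3 · 7.
Divisors of 42: 1, 2, 3, 6, 7, 14, 21, 42.
Check 33^d mod 49 for each divisor in increasing order:
33^1 ≡ 33 (mod 49)
33^2 ≡ 11 (mod 49)
33^3 ≡ 20 (mod 49)
33^6 ≡ 8 (mod 49)
33^7 ≡ 19 (mod 49)
33^14 ≡ 18 (mod 49)
33^21 ≡ 48 (mod 49)
33^42 ≡ 1 (mod 49) ✓
The smallest such exponent is 42, so the order of 33 is 42.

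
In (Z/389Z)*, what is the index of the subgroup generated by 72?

1

The order of 72 must divide φ(389) = 389 − 1 = 388 = 2^2 · 97.
Divisors of 388: 1, 2, 4, 97, 194, 388.
Evaluate successive powers at the divisors of 388:
72^1 ≡ 72 (mod 389)
72^2 ≡ 127 (mod 389)
72^4 ≡ 180 (mod 389)
72^97 ≡ 115 (mod 389)
72^194 ≡ 388 (mod 389)
72^388 ≡ 1 (mod 389) ✓
Thus |⟨72⟩| = ord(72) = 388.
Index = |(Z/389Z)^×| / |⟨72⟩| = 388 / 388 = 1.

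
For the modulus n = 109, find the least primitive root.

6

φ(109) = 109 − 1 = 108 = 2^2 · 3^3.
Test candidates g = 2, 3, … against the prime factors q ∈ {2, 3} of φ(109): g is a generator iff g^(108/q) ≢ 1 for every such q.
g = 2: 2^54 ≡ 108; 2^36 ≡ 1 — hits 1, so not a primitive root.
g = 3: 3^54 ≡ 1 — hits 1, so not a primitive root.
g = 4: 4^54 ≡ 1 — hits 1, so not a primitive root.
g = 5: 5^54 ≡ 1 — hits 1, so not a primitive root.
g = 6: 6^54 ≡ 108; 6^36 ≡ 63 — none is 1, so 6 is a primitive root.
So 6 is the smallest generator of (Z/109Z)^×.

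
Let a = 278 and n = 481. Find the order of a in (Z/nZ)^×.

36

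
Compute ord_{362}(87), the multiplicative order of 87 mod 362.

45

Since 87 ∈ (Z/362Z)^×, its order divides φ(362) = φ(2)·φ(181) = 1·180 = 180 = 2^2 · 3^2 · 5.
Divisors of 180: 1, 2, 3, 4, 5, 6, 9, 10, 12, 15, 18, 20, 30, 36, 45, 60, 90, 180.
Compute 87^d (mod 362) for the divisors d until we hit 1:
87^1 ≡ 87 (mod 362)
87^2 ≡ 329 (mod 362)
87^3 ≡ 25 (mod 362)
87^4 ≡ 3 (mod 362)
87^5 ≡ 261 (mod 362)
87^6 ≡ 263 (mod 362)
87^9 ≡ 59 (mod 362)
87^10 ≡ 65 (mod 362)
87^12 ≡ 27 (mod 362)
87^15 ≡ 313 (mod 362)
87^18 ≡ 223 (mod 362)
87^20 ≡ 243 (mod 362)
87^30 ≡ 229 (mod 362)
87^36 ≡ 135 (mod 362)
87^45 ≡ 1 (mod 362) ✓
So ord_362(87) = 45.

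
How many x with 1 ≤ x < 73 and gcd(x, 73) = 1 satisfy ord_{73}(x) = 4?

2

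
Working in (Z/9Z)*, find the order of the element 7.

3

ord(7) | φ(9) = φ(3^2) = 3·(3−1) = 6 = 2 · 3.
Divisors of 6: 1, 2, 3, 6.
Compute 7^d (mod 9) for the divisors d until we hit 1:
7^1 ≡ 7 (mod 9)
7^2 ≡ 4 (mod 9)
7^3 ≡ 1 (mod 9) ✓
The smallest such exponent is 3, so the order of 7 is 3.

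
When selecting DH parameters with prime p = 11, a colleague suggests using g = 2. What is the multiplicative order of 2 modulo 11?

ord(2) | φ(11) = 11 − 1 = 10 = 2 · 5.
Divisors of 10: 1, 2, 5, 10.
Check 2^d mod 11 for each divisor in increasing order:
2^1 ≡ 2 (mod 11)
2^2 ≡ 4 (mod 11)
2^5 ≡ 10 (mod 11)
2^10 ≡ 1 (mod 11) ✓
Therefore the multiplicative order of 2 modulo 11 is 10.

10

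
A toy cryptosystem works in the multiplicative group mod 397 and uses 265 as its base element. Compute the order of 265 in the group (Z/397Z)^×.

198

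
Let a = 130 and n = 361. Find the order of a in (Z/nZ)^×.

171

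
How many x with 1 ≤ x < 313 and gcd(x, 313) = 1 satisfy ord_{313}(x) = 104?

φ(313) = 313 − 1 = 312 = 2^3 · 3 · 13.
(Z/313Z)^× is cyclic (|G| = 312); a cyclic group of order m has exactly φ(d) elements of each order d | m, and none otherwise.
104 = 2^3 · 13 divides 312, and φ(104) = 48.

48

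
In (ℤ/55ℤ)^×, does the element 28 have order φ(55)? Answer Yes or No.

No

55 = 5 · 11 is a product of two distinct odd primes, so (Z/55Z)^× ≅ (Z/5Z)^× × (Z/11Z)^× is not cyclic.
No primitive root modulo 55 exists; in particular 28 is not one.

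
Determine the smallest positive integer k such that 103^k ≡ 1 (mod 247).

The order of 103 must divide φ(247) = φ(13·19) = (13−1)·(19−1) = 12·18 = 216 = 2^3 · 3^3.
Divisors of 216: 1, 2, 3, 4, 6, 8, 9, 12, 18, 24, 27, 36, 54, 72, 108, 216.
Evaluate successive powers at the divisors of 216:
103^1 ≡ 103 (mod 247)
103^2 ≡ 235 (mod 247)
103^3 ≡ 246 (mod 247)
103^4 ≡ 144 (mod 247)
103^6 ≡ 1 (mod 247) ✓
Therefore the multiplicative order of 103 modulo 247 is 6.

6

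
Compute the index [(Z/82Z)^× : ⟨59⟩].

8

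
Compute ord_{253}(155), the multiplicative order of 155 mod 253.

Since 155 ∈ (Z/253Z)^×, its order divides φ(253) = φ(11·23) = (11−1)·(23−1) = 10·22 = 220 = 2^2 · 5 · 11.
Divisors of 220: 1, 2, 4, 5, 10, 11, 20, 22, 44, 55, 110, 220.
Test each divisor d:
155^1 ≡ 155 (mod 253)
155^2 ≡ 243 (mod 253)
155^4 ≡ 100 (mod 253)
155^5 ≡ 67 (mod 253)
155^10 ≡ 188 (mod 253)
155^11 ≡ 45 (mod 253)
155^20 ≡ 177 (mod 253)
155^22 ≡ 1 (mod 253) ✓
Therefore the multiplicative order of 155 modulo 253 is 22.

22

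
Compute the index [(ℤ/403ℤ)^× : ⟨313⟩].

By Lagrange's theorem, ord_403(313) divides φ(403) = φ(13·31) = (13−1)·(31−1) = 12·30 = 360 = 2^3 · 3^2 · 5.
Divisors of 360: 1, 2, 3, 4, 5, 6, 8, 9, 10, 12, 15, 18, 20, 24, 30, 36, 40, 45, 60, 72, 90, 120, 180, 360.
Check 313^d mod 403 for each divisor in increasing order:
313^1 ≡ 313 (mod 403)
313^2 ≡ 40 (mod 403)
313^3 ≡ 27 (mod 403)
313^4 ≡ 391 (mod 403)
313^5 ≡ 274 (mod 403)
313^6 ≡ 326 (mod 403)
313^8 ≡ 144 (mod 403)
313^9 ≡ 339 (mod 403)
313^10 ≡ 118 (mod 403)
313^12 ≡ 287 (mod 403)
313^15 ≡ 92 (mod 403)
313^18 ≡ 66 (mod 403)
313^20 ≡ 222 (mod 403)
313^24 ≡ 157 (mod 403)
313^30 ≡ 1 (mod 403) ✓
So ord_403(313) = 30, hence |⟨313⟩| = 30.
Index = |(Z/403Z)^×| / |⟨313⟩| = 360 / 30 = 12.

12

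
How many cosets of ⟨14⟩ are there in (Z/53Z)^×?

1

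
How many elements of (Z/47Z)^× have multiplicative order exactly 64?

0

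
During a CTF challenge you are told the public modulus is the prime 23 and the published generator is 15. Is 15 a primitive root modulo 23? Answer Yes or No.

Yes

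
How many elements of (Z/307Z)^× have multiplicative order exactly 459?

0

φ(307) = 307 − 1 = 306 = 2 · 3^2 · 17.
Since (Z/307Z)^× is cyclic of order 306, the number of elements of order d is φ(d) when d | 306 and 0 otherwise.
Since 459 ∤ 306, the count is 0.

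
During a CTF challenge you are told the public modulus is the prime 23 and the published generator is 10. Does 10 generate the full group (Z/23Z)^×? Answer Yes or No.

Yes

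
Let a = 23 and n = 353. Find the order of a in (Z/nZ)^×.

176

The order of 23 must divide φ(353) = 353 − 1 = 352 = 2^5 · 11.
Divisors of 352: 1, 2, 4, 8, 11, 16, 22, 32, 44, 88, 176, 352.
Check 23^d mod 353 for each divisor in increasing order:
23^1 ≡ 23
23^2 ≡ 176
23^4 ≡ 265
23^8 ≡ 331
23^11 ≡ 253
23^16 ≡ 131
23^22 ≡ 116
23^32 ≡ 217
23^44 ≡ 42
23^88 ≡ 352
23^176 ≡ 1
The smallest such exponent is 176, so the order of 23 is 176.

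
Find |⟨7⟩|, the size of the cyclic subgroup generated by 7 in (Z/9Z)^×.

3

Since 7 ∈ (Z/9Z)^×, its order divides φ(9) = φ(3^2) = 3·(3−1) = 6 = 2 · 3.
Divisors of 6: 1, 2, 3, 6.
Evaluate successive powers at the divisors of 6:
7^1 ≡ 7 (mod 9)
7^2 ≡ 4 (mod 9)
7^3 ≡ 1 (mod 9) ✓
So ord_9(7) = 3.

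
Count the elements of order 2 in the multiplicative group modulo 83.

1

φ(83) = 83 − 1 = 82 = 2 · 41.
Since (Z/83Z)^× is cyclic of order 82, the number of elements of order d is φ(d) when d | 82 and 0 otherwise.
2 | 82, and φ(2) = 2 − 1 = 1.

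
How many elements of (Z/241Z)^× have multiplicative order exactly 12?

4

φ(241) = 241 − 1 = 240 = 2^4 · 3 · 5.
(Z/241Z)^× is cyclic (|G| = 240); a cyclic group of order m has exactly φ(d) elements of each order d | m, and none otherwise.
12 = 2^2 · 3 divides 240, and φ(12) = 4.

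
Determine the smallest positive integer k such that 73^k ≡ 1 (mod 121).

110

Since 73 ∈ (Z/121Z)^×, its order divides φ(121) = φ(11^2) = 11·(11−1) = 110 = 2 · 5 · 11.
Divisors of 110: 1, 2, 5, 10, 11, 22, 55, 110.
Compute 73^d (mod 121) for the divisors d until we hit 1:
73^1 ≡ 73 (mod 121)
73^2 ≡ 5 (mod 121)
73^5 ≡ 10 (mod 121)
73^10 ≡ 100 (mod 121)
73^11 ≡ 40 (mod 121)
73^22 ≡ 27 (mod 121)
73^55 ≡ 120 (mod 121)
73^110 ≡ 1 (mod 121) ✓
Therefore the multiplicative order of 73 modulo 121 is 110.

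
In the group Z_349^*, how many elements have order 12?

4

φ(349) = 349 − 1 = 348 = 2^2 · 3 · 29.
Since (Z/349Z)^× is cyclic of order 348, the number of elements of order d is φ(d) when d | 348 and 0 otherwise.
12 = 2^2 · 3 divides 348, and φ(12) = 4.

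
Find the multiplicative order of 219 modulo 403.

60

The order of 219 must divide φ(403) = φ(13·31) = (13−1)·(31−1) = 12·30 = 360 = 2^3 · 3^2 · 5.
Divisors of 360: 1, 2, 3, 4, 5, 6, 8, 9, 10, 12, 15, 18, 20, 24, 30, 36, 40, 45, 60, 72, 90, 120, 180, 360.
Check 219^d mod 403 for each divisor in increasing order:
219^1 ≡ 219
219^2 ≡ 4
219^3 ≡ 70
219^4 ≡ 16
219^5 ≡ 280
219^6 ≡ 64
219^8 ≡ 256
219^9 ≡ 47
219^10 ≡ 218
219^12 ≡ 66
219^15 ≡ 187
219^18 ≡ 194
219^20 ≡ 373
219^24 ≡ 326
219^30 ≡ 311
219^36 ≡ 157
219^40 ≡ 94
219^45 ≡ 125
219^60 ≡ 1
Therefore the multiplicative order of 219 modulo 403 is 60.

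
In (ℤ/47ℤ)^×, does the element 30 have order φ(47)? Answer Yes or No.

φ(47) = 47 − 1 = 46 = 2 · 23.
It suffices to check that the order of 30 is not a proper divisor of 46: compute 30^(46/q) for q ∈ {2, 23}.
30^23 ≡ 46 (mod 47)  [q = 2: ≢ 1 ✓]
30^2 ≡ 7 (mod 47)  [q = 23: ≢ 1 ✓]
Every test exponent gives a nontrivial residue, hence 30 generates the full group.

Yes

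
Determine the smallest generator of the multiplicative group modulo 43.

φ(43) = 43 − 1 = 42 = 2 · 3 · 7.
g is a primitive root iff g^(42/q) ≢ 1 (mod 43) for each prime q ∈ {2, 3, 7}.
g = 2: 2^21 ≡ 42; 2^14 ≡ 1 — hits 1, so not a primitive root.
g = 3: 3^21 ≡ 42; 3^14 ≡ 36; 3^6 ≡ 41 — none is 1, so 3 is a primitive root.
Hence the least primitive root of 43 is 3.

3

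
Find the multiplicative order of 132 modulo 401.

400

Since 132 ∈ (Z/401Z)^×, its order divides φ(401) = 401 − 1 = 400 = 2^4 · 5^2.
Divisors of 400: 1, 2, 4, 5, 8, 10, 16, 20, 25, 40, 50, 80, 100, 200, 400.
Compute 132^d (mod 401) for the divisors d until we hit 1:
132^1 ≡ 132 (mod 401)
132^2 ≡ 181 (mod 401)
132^4 ≡ 280 (mod 401)
132^5 ≡ 68 (mod 401)
132^8 ≡ 205 (mod 401)
132^10 ≡ 213 (mod 401)
132^16 ≡ 321 (mod 401)
132^20 ≡ 56 (mod 401)
132^25 ≡ 199 (mod 401)
132^40 ≡ 329 (mod 401)
132^50 ≡ 303 (mod 401)
132^80 ≡ 372 (mod 401)
132^100 ≡ 381 (mod 401)
132^200 ≡ 400 (mod 401)
132^400 ≡ 1 (mod 401) ✓
So ord_401(132) = 400.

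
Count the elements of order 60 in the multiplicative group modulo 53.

φ(53) = 53 − 1 = 52 = 2^2 · 13.
(Z/53Z)^× is cyclic (|G| = 52); a cyclic group of order m has exactly φ(d) elements of each order d | m, and none otherwise.
Since 60 ∤ 52, the count is 0.

0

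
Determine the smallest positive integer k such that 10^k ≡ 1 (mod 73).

By Lagrange's theorem, ord_73(10) divides φ(73) = 73 − 1 = 72 = 2^3 · 3^2.
Divisors of 72: 1, 2, 3, 4, 6, 8, 9, 12, 18, 24, 36, 72.
Check 10^d mod 73 for each divisor in increasing order:
10^1 ≡ 10 (mod 73)
10^2 ≡ 27 (mod 73)
10^3 ≡ 51 (mod 73)
10^4 ≡ 72 (mod 73)
10^6 ≡ 46 (mod 73)
10^8 ≡ 1 (mod 73) ✓
Therefore the multiplicative order of 10 modulo 73 is 8.

8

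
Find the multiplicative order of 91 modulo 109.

108

Since 91 ∈ (Z/109Z)^×, its order divides φ(109) = 109 − 1 = 108 = 2^2 · 3^3.
Divisors of 108: 1, 2, 3, 4, 6, 9, 12, 18, 27, 36, 54, 108.
Evaluate successive powers at the divisors of 108:
91^1 ≡ 91 (mod 109)
91^2 ≡ 106 (mod 109)
91^3 ≡ 54 (mod 109)
91^4 ≡ 9 (mod 109)
91^6 ≡ 82 (mod 109)
91^9 ≡ 68 (mod 109)
91^12 ≡ 75 (mod 109)
91^18 ≡ 46 (mod 109)
91^27 ≡ 76 (mod 109)
91^36 ≡ 45 (mod 109)
91^54 ≡ 108 (mod 109)
91^108 ≡ 1 (mod 109) ✓
Therefore the multiplicative order of 91 modulo 109 is 108.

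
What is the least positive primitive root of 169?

2

φ(169) = φ(13^2) = 13·(13−1) = 156 = 2^2 · 3 · 13.
g is a primitive root iff g^(156/q) ≢ 1 (mod 169) for each prime q ∈ {2, 3, 13}.
g = 2: 2^78 ≡ 168; 2^52 ≡ 146; 2^12 ≡ 40 — none is 1, so 2 is a primitive root.
So 2 is the smallest generator of (Z/169Z)^×.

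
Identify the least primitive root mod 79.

3

φ(79) = 79 − 1 = 78 = 2 · 3 · 13.
g is a primitive root iff g^(78/q) ≢ 1 (mod 79) for each prime q ∈ {2, 3, 13}.
g = 2: 2^39 ≡ 1 — hits 1, so not a primitive root.
g = 3: 3^39 ≡ 78; 3^26 ≡ 23; 3^6 ≡ 18 — none is 1, so 3 is a primitive root.
So 3 is the smallest generator of (Z/79Z)^×.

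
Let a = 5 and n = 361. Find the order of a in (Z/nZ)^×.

By Lagrange's theorem, ord_361(5) divides φ(361) = φ(19^2) = 19·(19−1) = 342 = 2 · 3^2 · 19.
Divisors of 342: 1, 2, 3, 6, 9, 18, 19, 38, 57, 114, 171, 342.
Compute 5^d (mod 361) for the divisors d until we hit 1:
5^1 ≡ 5 (mod 361)
5^2 ≡ 25 (mod 361)
5^3 ≡ 125 (mod 361)
5^6 ≡ 102 (mod 361)
5^9 ≡ 115 (mod 361)
5^18 ≡ 229 (mod 361)
5^19 ≡ 62 (mod 361)
5^38 ≡ 234 (mod 361)
5^57 ≡ 68 (mod 361)
5^114 ≡ 292 (mod 361)
5^171 ≡ 1 (mod 361) ✓
The smallest such exponent is 171, so the order of 5 is 171.

171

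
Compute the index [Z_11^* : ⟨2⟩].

1

ord(2) | φ(11) = 11 − 1 = 10 = 2 · 5.
Divisors of 10: 1, 2, 5, 10.
Test each divisor d:
2^1 ≡ 2 (mod 11)
2^2 ≡ 4 (mod 11)
2^5 ≡ 10 (mod 11)
2^10 ≡ 1 (mod 11) ✓
The order of 2 is 10, so the subgroup it generates has 10 elements.
Index = |(Z/11Z)^×| / |⟨2⟩| = 10 / 10 = 1.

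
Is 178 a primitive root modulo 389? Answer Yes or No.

No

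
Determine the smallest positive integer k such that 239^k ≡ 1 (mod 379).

27

By Lagrange's theorem, ord_379(239) divides φ(379) = 379 − 1 = 378 = 2 · 3^3 · 7.
Divisors of 378: 1, 2, 3, 6, 7, 9, 14, 18, 21, 27, 42, 54, 63, 126, 189, 378.
Check 239^d mod 379 for each divisor in increasing order:
239^1 ≡ 239
239^2 ≡ 271
239^3 ≡ 339
239^6 ≡ 84
239^7 ≡ 368
239^9 ≡ 51
239^14 ≡ 121
239^18 ≡ 327
239^21 ≡ 185
239^27 ≡ 1
The smallest such exponent is 27, so the order of 239 is 27.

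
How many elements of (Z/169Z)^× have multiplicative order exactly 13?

12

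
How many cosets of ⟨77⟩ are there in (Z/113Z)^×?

ord(77) | φ(113) = 113 − 1 = 112 = 2^4 · 7.
Divisors of 112: 1, 2, 4, 7, 8, 14, 16, 28, 56, 112.
Evaluate successive powers at the divisors of 112:
77^1 ≡ 77 (mod 113)
77^2 ≡ 53 (mod 113)
77^4 ≡ 97 (mod 113)
77^7 ≡ 18 (mod 113)
77^8 ≡ 30 (mod 113)
77^14 ≡ 98 (mod 113)
77^16 ≡ 109 (mod 113)
77^28 ≡ 112 (mod 113)
77^56 ≡ 1 (mod 113) ✓
The order of 77 is 56, so the subgroup it generates has 56 elements.
[(Z/113Z)^× : ⟨77⟩] = 112/56 = 2.

2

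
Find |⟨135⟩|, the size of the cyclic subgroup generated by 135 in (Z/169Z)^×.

52

ord(135) | φ(169) = φ(13^2) = 13·(13−1) = 156 = 2^2 · 3 · 13.
Divisors of 156: 1, 2, 3, 4, 6, 12, 13, 26, 39, 52, 78, 156.
Compute 135^d (mod 169) for the divisors d until we hit 1:
135^1 ≡ 135 (mod 169)
135^2 ≡ 142 (mod 169)
135^3 ≡ 73 (mod 169)
135^4 ≡ 53 (mod 169)
135^6 ≡ 90 (mod 169)
135^12 ≡ 157 (mod 169)
135^13 ≡ 70 (mod 169)
135^26 ≡ 168 (mod 169)
135^39 ≡ 99 (mod 169)
135^52 ≡ 1 (mod 169) ✓
So ord_169(135) = 52.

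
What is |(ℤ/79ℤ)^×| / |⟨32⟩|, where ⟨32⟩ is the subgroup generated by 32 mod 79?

2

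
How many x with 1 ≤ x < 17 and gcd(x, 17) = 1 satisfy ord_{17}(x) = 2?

1

φ(17) = 17 − 1 = 16 = 2^4.
(Z/17Z)^× is cyclic (|G| = 16); a cyclic group of order m has exactly φ(d) elements of each order d | m, and none otherwise.
2 | 16, and φ(2) = 2 − 1 = 1.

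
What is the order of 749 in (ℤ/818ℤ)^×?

34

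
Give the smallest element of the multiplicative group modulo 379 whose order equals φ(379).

φ(379) = 379 − 1 = 378 = 2 · 3^3 · 7.
g is a primitive root iff g^(378/q) ≢ 1 (mod 379) for each prime q ∈ {2, 3, 7}.
g = 2: 2^189 ≡ 378; 2^126 ≡ 327; 2^54 ≡ 125 — none is 1, so 2 is a primitive root.
Hence the least primitive root of 379 is 2.

2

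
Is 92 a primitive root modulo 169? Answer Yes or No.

No

φ(169) = φ(13^2) = 13·(13−1) = 156 = 2^2 · 3 · 13.
It suffices to check that the order of 92 is not a proper divisor of 156: compute 92^(156/q) for q ∈ {2, 3, 13}.
92^78 ≡ 1 (mod 169)  [q = 2: ≡ 1 ✗]
92^52 ≡ 1 (mod 169)  [q = 3: ≡ 1 ✗]
92^12 ≡ 79 (mod 169)  [q = 13: ≢ 1 ✓]
The check at q = 2 fails, so 92 generates a proper subgroup.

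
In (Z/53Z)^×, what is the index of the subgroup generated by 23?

13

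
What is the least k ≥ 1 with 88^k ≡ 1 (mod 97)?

24

ord(88) | φ(97) = 97 − 1 = 96 = 2^5 · 3.
Divisors of 96: 1, 2, 3, 4, 6, 8, 12, 16, 24, 32, 48, 96.
Evaluate successive powers at the divisors of 96:
88^1 ≡ 88 (mod 97)
88^2 ≡ 81 (mod 97)
88^3 ≡ 47 (mod 97)
88^4 ≡ 62 (mod 97)
88^6 ≡ 75 (mod 97)
88^8 ≡ 61 (mod 97)
88^12 ≡ 96 (mod 97)
88^16 ≡ 35 (mod 97)
88^24 ≡ 1 (mod 97) ✓
Hence ord(88) = 24.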